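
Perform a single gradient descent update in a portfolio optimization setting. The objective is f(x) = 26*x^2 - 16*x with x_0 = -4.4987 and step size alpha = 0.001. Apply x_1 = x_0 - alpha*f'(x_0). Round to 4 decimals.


We compute the gradient at x_0 and apply the update.
f'(x) = 52*x - 16
f'(-4.4987) = 52*-4.4987 - 16 = -249.9324
x_1 = -4.4987 - 0.001*-249.9324 = -4.2488


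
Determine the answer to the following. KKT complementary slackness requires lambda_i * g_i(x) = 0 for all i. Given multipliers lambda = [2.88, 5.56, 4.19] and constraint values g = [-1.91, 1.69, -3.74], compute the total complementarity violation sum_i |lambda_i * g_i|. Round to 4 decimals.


KKT complementary slackness check:
lambda_1 * g_1 = 2.88 * -1.91 = -5.5008
lambda_2 * g_2 = 5.56 * 1.69 = 9.3964
lambda_3 * g_3 = 4.19 * -3.74 = -15.6706
Total violation = 5.5008 + 9.3964 + 15.6706 = 30.5678


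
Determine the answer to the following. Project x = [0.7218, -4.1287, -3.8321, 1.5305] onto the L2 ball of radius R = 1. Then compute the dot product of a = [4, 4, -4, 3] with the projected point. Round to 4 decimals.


Step 1: Compute ||x|| (intermediates to 6 decimals).
||x|| = sqrt(0.7218^2 + (-4.1287)^2 + (-3.8321)^2 + 1.5305^2) = 5.881716
Step 2: Project.
Since ||x|| > R, scale = R/||x|| = 1/5.881716 = 0.170018, proj(x) = scale * x
proj(x) = [0.122719, -0.701953, -0.651526, 0.260213]
Step 3: Dot product.
a^T * proj(x) = 4*0.122719 + 4*(-0.701953) - 4*(-0.651526) + 3*0.260213 = 1.0698


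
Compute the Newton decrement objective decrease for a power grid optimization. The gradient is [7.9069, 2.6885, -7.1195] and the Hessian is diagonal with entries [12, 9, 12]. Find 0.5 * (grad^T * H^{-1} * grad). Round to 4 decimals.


Step 1: H is diagonal, so H^(-1) * g = [0.6589, 0.2987, -0.5933].
Step 2: g^T H^(-1) g = sum_i g_i^2 / H_ii
  = (7.9069)^2/12 + (2.6885)^2/9 + (-7.1195)^2/12
  = 5.2099 + 0.8031 + 4.2239 = 10.237
Step 3: Objective decrease = 0.5 * g^T H^(-1) g = 5.1185


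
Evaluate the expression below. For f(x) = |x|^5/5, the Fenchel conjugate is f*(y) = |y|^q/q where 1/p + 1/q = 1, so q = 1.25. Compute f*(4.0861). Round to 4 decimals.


The conjugate exponent q satisfies 1/p + 1/q = 1.
p = 5, so q = 5/(5 - 1) = 1.25
|y|^q = 4.0861^1.25 = 5.8095
f*(4.0861) = 5.8095 / 1.25 = 4.6476


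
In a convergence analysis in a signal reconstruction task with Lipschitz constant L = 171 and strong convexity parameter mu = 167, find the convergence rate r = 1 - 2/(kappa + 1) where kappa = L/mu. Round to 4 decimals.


Step 1: Compute the condition number.
kappa = L/mu = 171/167 = 1.024
Step 2: Compute the convergence rate.
r = 1 - 2/(kappa + 1) = 1 - 2*mu/(L + mu) = (L - mu)/(L + mu) = 4/338 = 0.0118


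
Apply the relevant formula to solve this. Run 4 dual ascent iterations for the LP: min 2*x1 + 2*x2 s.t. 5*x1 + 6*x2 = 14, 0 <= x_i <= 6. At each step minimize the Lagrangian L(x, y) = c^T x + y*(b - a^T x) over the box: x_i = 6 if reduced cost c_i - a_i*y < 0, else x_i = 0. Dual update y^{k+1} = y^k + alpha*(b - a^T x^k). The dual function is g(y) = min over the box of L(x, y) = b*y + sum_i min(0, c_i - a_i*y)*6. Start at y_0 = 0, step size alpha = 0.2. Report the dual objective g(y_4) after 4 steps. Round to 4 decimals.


Dual ascent for LP: min 2*x1 + 2*x2, 5*x1 + 6*x2 = 14, 0 <= x_i <= 6
Step 1: y^k = 0.0, reduced costs: (2.0, 2.0)
  x^k = (0.0, 0.0), subgradient = b - a^T x = 14.0
  y^{k+1} = 0.0 + 0.2*14.0 = 2.8
Step 2: y^k = 2.8, reduced costs: (-12.0, -14.8)
  x^k = (6.0, 6.0), subgradient = b - a^T x = -52.0
  y^{k+1} = 2.8 + 0.2*-52.0 = -7.6
Step 3: y^k = -7.6, reduced costs: (40.0, 47.6)
  x^k = (0.0, 0.0), subgradient = b - a^T x = 14.0
  y^{k+1} = -7.6 + 0.2*14.0 = -4.8
Step 4: y^k = -4.8, reduced costs: (26.0, 30.8)
  x^k = (0.0, 0.0), subgradient = b - a^T x = 14.0
  y^{k+1} = -4.8 + 0.2*14.0 = -2.0
Dual objective at y_4 = -2.0: reduced costs (12.0, 14.0), box minimizer x = (0.0, 0.0)
g(y_4) = b*y + (c1 - a1*y)*x1 + (c2 - a2*y)*x2 = 14*(-2.0) + 12.0*0.0 + 14.0*0.0 = -28.0 + 0.0 + 0.0 = -28.0


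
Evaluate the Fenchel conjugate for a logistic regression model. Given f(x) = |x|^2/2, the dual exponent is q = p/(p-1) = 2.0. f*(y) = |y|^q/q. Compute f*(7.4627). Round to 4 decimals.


The conjugate exponent q satisfies 1/p + 1/q = 1.
p = 2, so q = 2/(2 - 1) = 2.0
|y|^q = 7.4627^2.0 = 55.6919
f*(7.4627) = 55.6919 / 2.0 = 27.8459


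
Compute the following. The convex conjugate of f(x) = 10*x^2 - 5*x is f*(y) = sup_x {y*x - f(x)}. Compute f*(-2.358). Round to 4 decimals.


f*(y) = sup_x {y*x - a*x^2 - b*x} = sup_x {(y-b)*x - a*x^2}
FOC: (y - b) - 2a*x = 0 => x* = (y - b)/(2a)
x* = (-2.358 + 5)/(2*10) = 0.1321
f*(-2.358) = (y-b)^2/(4a) = (-2.358 + 5)^2/(4*10)
= 6.9802/40 = 0.1745


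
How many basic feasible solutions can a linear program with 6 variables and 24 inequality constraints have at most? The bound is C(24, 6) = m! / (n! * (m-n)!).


Each vertex corresponds to some choice of n active constraints out of m, so the number of vertices is at most C(m, n) = m! / (n!(m-n)!).
m = 24, n = 6
Numerator: 24 * 23 * 22 * 21 * 20 * 19
Denominator: 6! = 720
C(24, 6) = 134596


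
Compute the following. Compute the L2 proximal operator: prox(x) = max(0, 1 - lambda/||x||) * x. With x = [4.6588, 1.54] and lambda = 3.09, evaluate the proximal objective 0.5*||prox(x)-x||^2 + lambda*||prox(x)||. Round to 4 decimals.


Step 1: Compute ||x||.
||x|| = 4.9067
Step 2: Compute scaling factor.
scale = max(0, 1 - 3.09/4.9067) = 0.3703
Step 3: prox(x) = [1.7249, 0.5702]
||prox(x)|| = 1.8167
Step 4: Proximal objective.
0.5*||prox-x||^2 = 4.7741
lambda*||prox|| = 5.6136
Total = 10.3878


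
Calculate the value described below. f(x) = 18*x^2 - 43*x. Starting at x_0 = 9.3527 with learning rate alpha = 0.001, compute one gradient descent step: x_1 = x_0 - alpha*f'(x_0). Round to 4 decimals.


We compute the gradient at x_0 and apply the update.
f'(x) = 36*x - 43
f'(9.3527) = 36*9.3527 - 43 = 293.6972
x_1 = 9.3527 - 0.001*293.6972 = 9.059


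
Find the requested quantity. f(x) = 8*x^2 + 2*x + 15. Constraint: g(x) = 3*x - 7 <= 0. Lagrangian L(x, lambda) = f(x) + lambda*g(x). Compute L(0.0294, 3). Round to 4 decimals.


Step 1: Evaluate f(x).
f(0.0294) = 8*0.0294^2 + 2*0.0294 + 15 = 15.0657
Step 2: Evaluate g(x).
g(0.0294) = 3*0.0294 - 7 = -6.9118
Step 3: Compute Lagrangian.
L = 15.0657 + 3*-6.9118 = -5.6697


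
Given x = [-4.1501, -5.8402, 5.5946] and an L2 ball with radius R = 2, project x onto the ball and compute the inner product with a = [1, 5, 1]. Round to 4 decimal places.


Step 1: Compute ||x|| (intermediates to 6 decimals).
||x|| = sqrt((-4.1501)^2 + (-5.8402)^2 + 5.5946^2) = 9.090149
Step 2: Project.
Since ||x|| > R, scale = R/||x|| = 2/9.090149 = 0.220018, proj(x) = scale * x
proj(x) = [-0.913097, -1.284949, 1.230913]
Step 3: Dot product.
a^T * proj(x) = 1*(-0.913097) + 5*(-1.284949) + 1*1.230913 = -6.1069


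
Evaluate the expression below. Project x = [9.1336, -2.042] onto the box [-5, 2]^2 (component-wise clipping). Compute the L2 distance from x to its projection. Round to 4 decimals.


Project each component onto [-5, 2].
clip(9.1336) = 2.0, clip(-2.042) = -2.042
Projection = [2.0, -2.042]
Squared diffs: [50.8882, 0.0]
Distance = sqrt(50.8882) = 7.1336


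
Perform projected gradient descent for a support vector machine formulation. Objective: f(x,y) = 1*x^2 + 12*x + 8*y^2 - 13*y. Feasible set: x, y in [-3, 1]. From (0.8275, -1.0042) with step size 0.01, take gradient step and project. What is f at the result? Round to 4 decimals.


Step 1: Compute gradient at (0.8275, -1.0042).
grad_x = 2*1*0.8275 + 12 = 13.655
grad_y = 2*8*-1.0042 - 13 = -29.0672
Step 2: Gradient step.
x_raw = 0.8275 - 0.01*13.655 = 0.691
y_raw = -1.0042 - 0.01*-29.0672 = -0.7135
Step 3: Project onto [-3, 1].
x_proj = clip(0.691) = 0.691
y_proj = clip(-0.7135) = -0.7135
Step 4: Evaluate f.
f(0.691, -0.7135) = 22.1177


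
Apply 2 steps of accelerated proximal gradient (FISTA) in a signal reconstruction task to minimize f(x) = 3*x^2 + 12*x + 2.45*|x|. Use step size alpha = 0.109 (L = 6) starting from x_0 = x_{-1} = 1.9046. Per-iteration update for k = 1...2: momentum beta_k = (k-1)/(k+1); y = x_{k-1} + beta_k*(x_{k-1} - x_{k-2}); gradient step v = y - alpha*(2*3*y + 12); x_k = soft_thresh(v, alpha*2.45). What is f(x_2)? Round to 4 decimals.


FISTA on f(x) = 3*x^2 + 12*x + 2.45*|x|
L = 6, alpha = 0.109
Iteration 1: beta = 0.0, y = 1.9046 + 0.0*(1.9046 - 1.9046) = 1.9046
  grad(y) = 23.4276, v = y - alpha*grad = -0.649
  prox(v) = soft_thresh(-0.649, 0.2671) = -0.382
Iteration 2: beta = 0.3333, y = -0.382 + 0.3333*(-0.382 - 1.9046) = -1.1441
  grad(y) = 5.1351, v = y - alpha*grad = -1.7039
  prox(v) = soft_thresh(-1.7039, 0.2671) = -1.4368
f(x_2) = 3*(-1.4368)^2 + 12*(-1.4368) + 2.45*|-1.4368| = -7.5283


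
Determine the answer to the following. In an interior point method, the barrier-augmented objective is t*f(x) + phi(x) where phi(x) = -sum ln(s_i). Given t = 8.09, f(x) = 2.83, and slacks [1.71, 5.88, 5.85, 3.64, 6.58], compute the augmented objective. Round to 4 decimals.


Step 1: Compute log-barrier.
ln values: [0.5365, 1.7716, 1.7664, 1.292, 1.884]
phi = -(0.5365 + 1.7716 + 1.7664 + 1.292 + 1.884) = -7.2505
Step 2: Compute augmented objective.
t*f(x) = 8.09*2.83 = 22.8947
Total = 22.8947 - 7.2505 = 15.6442


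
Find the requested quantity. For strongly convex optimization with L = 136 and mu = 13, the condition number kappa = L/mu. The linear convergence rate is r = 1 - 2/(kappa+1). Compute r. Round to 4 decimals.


Step 1: Compute the condition number.
kappa = L/mu = 136/13 = 10.4615
Step 2: Compute the convergence rate.
r = 1 - 2/(kappa + 1) = 1 - 2*mu/(L + mu) = (L - mu)/(L + mu) = 123/149 = 0.8255


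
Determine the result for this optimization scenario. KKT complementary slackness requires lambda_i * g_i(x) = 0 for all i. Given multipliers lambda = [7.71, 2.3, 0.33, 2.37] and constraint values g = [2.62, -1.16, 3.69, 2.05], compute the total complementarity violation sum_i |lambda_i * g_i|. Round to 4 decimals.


KKT complementary slackness check:
lambda_1 * g_1 = 7.71 * 2.62 = 20.2002
lambda_2 * g_2 = 2.3 * -1.16 = -2.668
lambda_3 * g_3 = 0.33 * 3.69 = 1.2177
lambda_4 * g_4 = 2.37 * 2.05 = 4.8585
Total violation = 20.2002 + 2.668 + 1.2177 + 4.8585 = 28.9444


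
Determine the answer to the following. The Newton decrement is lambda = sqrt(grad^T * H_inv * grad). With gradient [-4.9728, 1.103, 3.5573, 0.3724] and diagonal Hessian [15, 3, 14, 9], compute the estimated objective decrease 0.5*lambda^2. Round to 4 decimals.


Step 1: H is diagonal, so H^(-1) * g = [-0.3315, 0.3677, 0.2541, 0.0414].
Step 2: g^T H^(-1) g = sum_i g_i^2 / H_ii
  = (-4.9728)^2/15 + (1.103)^2/3 + (3.5573)^2/14 + (0.3724)^2/9
  = 1.6486 + 0.4055 + 0.9039 + 0.0154 = 2.9734
Step 3: Objective decrease = 0.5 * g^T H^(-1) g = 1.4867


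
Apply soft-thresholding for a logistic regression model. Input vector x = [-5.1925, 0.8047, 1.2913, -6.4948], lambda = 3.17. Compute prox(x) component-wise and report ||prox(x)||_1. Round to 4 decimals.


Soft-thresholding with lambda = 3.17:
prox(-5.1925) = sign(-5.1925)*max(|-5.1925| - 3.17, 0) = -2.0225
prox(0.8047) = sign(0.8047)*max(|0.8047| - 3.17, 0) = 0.0
prox(1.2913) = sign(1.2913)*max(|1.2913| - 3.17, 0) = 0.0
prox(-6.4948) = sign(-6.4948)*max(|-6.4948| - 3.17, 0) = -3.3248
prox(x) = [-2.0225, 0.0, 0.0, -3.3248]
||prox(x)||_1 = 2.0225 + 0.0 + 0.0 + 3.3248 = 5.3473


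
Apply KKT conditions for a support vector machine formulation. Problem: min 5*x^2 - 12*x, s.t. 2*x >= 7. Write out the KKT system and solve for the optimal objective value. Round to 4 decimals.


Step 1: Try lambda = 0 (constraint inactive).
x_unc = 12/(2*5) = 1.2
Check: 2*1.2 = 2.4 < 7 -- violated!
Step 2: Constraint must be active: 2*x = 7
x* = 7/2 = 3.5
lambda = (2*5*3.5 - 12)/2 = 11.5
Step 3: Compute optimal value.
f(x*) = 5*3.5^2 - 12*3.5 = 19.25


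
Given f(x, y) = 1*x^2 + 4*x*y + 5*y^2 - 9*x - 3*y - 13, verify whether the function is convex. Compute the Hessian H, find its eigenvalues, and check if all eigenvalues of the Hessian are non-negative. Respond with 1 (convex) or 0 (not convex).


The Hessian of f(x,y) = 1*x^2 + 4*x*y + 5*y^2 - 9*x - 3*y - 13 is:
H = [[2, 4], [4, 10]]
Trace = 2 + 10 = 12
Determinant = 2*10 - (4)^2 = 4
Discriminant = (12)^2 - 4*4 = 128.0
Eigenvalues: lambda_1 = 0.3431, lambda_2 = 11.6569
The function is convex.

1


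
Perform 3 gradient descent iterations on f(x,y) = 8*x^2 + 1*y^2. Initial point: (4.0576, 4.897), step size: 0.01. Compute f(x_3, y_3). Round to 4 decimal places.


Gradient descent on f(x,y) = 8*x^2 + 1*y^2.
Starting point: (4.0576, 4.897), alpha = 0.01
Step 1: grad_x = 2*8*4.0576 = 64.9216, grad_y = 2*1*4.897 = 9.794
  x_1 = 4.0576 - 0.01*64.9216 = 3.4084
  y_1 = 4.897 - 0.01*9.794 = 4.7991
Step 2: grad_x = 2*8*3.4084 = 54.5341, grad_y = 2*1*4.7991 = 9.5981
  x_2 = 3.4084 - 0.01*54.5341 = 2.863
  y_2 = 4.7991 - 0.01*9.5981 = 4.7031
Step 3: grad_x = 2*8*2.863 = 45.8087, grad_y = 2*1*4.7031 = 9.4062
  x_3 = 2.863 - 0.01*45.8087 = 2.405
  y_3 = 4.7031 - 0.01*9.4062 = 4.609
f(2.405, 4.609) = 8*2.405^2 + 1*4.609^2 = 67.5135


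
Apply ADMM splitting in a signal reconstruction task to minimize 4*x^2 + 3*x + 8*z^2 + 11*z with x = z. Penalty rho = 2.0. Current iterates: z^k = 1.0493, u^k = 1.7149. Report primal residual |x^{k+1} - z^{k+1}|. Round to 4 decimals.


ADMM iteration with rho = 2.0, z^k = 1.0493, u^k = 1.7149
Step 1: x-update.
Minimize 4*x^2 + 3*x + (2.0/2)*(x - 1.0493 + 1.7149)^2
FOC: (2*4 + 2.0)*x = -3 + 2.0*(1.0493 - 1.7149)
x^{k+1} = -0.4331
Step 2: z-update.
Minimize 8*z^2 + 11*z + (2.0/2)*(-0.4331 - z + 1.7149)^2
FOC: (2*8 + 2.0)*z = -11 + 2.0*(-0.4331 + 1.7149)
z^{k+1} = -0.4687
Step 3: u-update.
u^{k+1} = 1.7149 - 0.4331 + 0.4687 = 1.7505
Step 4: Primal residual = |-0.4331 + 0.4687| = 0.0356


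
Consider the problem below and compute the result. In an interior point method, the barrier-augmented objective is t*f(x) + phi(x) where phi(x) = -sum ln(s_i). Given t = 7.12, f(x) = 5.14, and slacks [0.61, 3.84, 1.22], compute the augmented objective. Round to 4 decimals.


Step 1: Compute log-barrier.
ln values: [-0.4943, 1.3455, 0.1989]
phi = -(-0.4943 + 1.3455 + 0.1989) = -1.05
Step 2: Compute augmented objective.
t*f(x) = 7.12*5.14 = 36.5968
Total = 36.5968 - 1.05 = 35.5468


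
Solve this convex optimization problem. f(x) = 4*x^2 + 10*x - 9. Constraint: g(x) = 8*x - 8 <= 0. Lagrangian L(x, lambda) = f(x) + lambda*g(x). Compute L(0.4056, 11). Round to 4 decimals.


Step 1: Evaluate f(x).
f(0.4056) = 4*0.4056^2 + 10*0.4056 - 9 = -4.286
Step 2: Evaluate g(x).
g(0.4056) = 8*0.4056 - 8 = -4.7552
Step 3: Compute Lagrangian.
L = -4.286 + 11*-4.7552 = -56.5932


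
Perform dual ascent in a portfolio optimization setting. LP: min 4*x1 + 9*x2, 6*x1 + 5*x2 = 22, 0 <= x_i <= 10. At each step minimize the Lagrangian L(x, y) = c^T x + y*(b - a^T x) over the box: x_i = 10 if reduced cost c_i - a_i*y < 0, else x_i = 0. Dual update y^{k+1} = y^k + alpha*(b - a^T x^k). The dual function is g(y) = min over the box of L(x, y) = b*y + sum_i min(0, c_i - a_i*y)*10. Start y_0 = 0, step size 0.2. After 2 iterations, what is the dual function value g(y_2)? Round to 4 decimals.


Dual ascent for LP: min 4*x1 + 9*x2, 6*x1 + 5*x2 = 22, 0 <= x_i <= 10
Step 1: y^k = 0.0, reduced costs: (4.0, 9.0)
  x^k = (0.0, 0.0), subgradient = b - a^T x = 22.0
  y^{k+1} = 0.0 + 0.2*22.0 = 4.4
Step 2: y^k = 4.4, reduced costs: (-22.4, -13.0)
  x^k = (10.0, 10.0), subgradient = b - a^T x = -88.0
  y^{k+1} = 4.4 + 0.2*-88.0 = -13.2
Dual objective at y_2 = -13.2: reduced costs (83.2, 75.0), box minimizer x = (0.0, 0.0)
g(y_2) = b*y + (c1 - a1*y)*x1 + (c2 - a2*y)*x2 = 22*(-13.2) + 83.2*0.0 + 75.0*0.0 = -290.4 + 0.0 + 0.0 = -290.4


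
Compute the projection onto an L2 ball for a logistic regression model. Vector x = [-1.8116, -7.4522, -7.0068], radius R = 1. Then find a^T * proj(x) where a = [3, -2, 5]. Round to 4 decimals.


Step 1: Compute ||x|| (intermediates to 6 decimals).
||x|| = sqrt((-1.8116)^2 + (-7.4522)^2 + (-7.0068)^2) = 10.388091
Step 2: Project.
Since ||x|| > R, scale = R/||x|| = 1/10.388091 = 0.096264, proj(x) = scale * x
proj(x) = [-0.174392, -0.717379, -0.674503]
Step 3: Dot product.
a^T * proj(x) = 3*(-0.174392) - 2*(-0.717379) + 5*(-0.674503) = -2.4609


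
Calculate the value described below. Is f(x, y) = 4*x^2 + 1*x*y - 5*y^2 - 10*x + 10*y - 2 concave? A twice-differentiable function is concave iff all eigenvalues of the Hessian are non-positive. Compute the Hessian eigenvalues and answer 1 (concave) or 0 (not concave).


The Hessian of f(x,y) = 4*x^2 + 1*x*y - 5*y^2 - 10*x + 10*y - 2 is:
H = [[8, 1], [1, -10]]
Trace = 8 - 10 = -2
Determinant = 8*-10 - (1)^2 = -81
Discriminant = (-2)^2 - 4*-81 = 328.0
Eigenvalues: lambda_1 = -10.0554, lambda_2 = 8.0554
The function is not concave.

0


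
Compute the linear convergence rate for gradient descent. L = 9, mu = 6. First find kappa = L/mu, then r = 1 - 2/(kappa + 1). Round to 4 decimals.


Step 1: Compute the condition number.
kappa = L/mu = 9/6 = 1.5
Step 2: Compute the convergence rate.
r = 1 - 2/(kappa + 1) = 1 - 2*mu/(L + mu) = (L - mu)/(L + mu) = 3/15 = 0.2


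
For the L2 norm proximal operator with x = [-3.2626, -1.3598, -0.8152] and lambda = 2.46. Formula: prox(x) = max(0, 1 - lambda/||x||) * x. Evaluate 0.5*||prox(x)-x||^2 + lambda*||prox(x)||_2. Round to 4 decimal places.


Step 1: Compute ||x||.
||x|| = 3.6274
Step 2: Compute scaling factor.
scale = max(0, 1 - 2.46/3.6274) = 0.3218
Step 3: prox(x) = [-1.05, -0.4376, -0.2624]
||prox(x)|| = 1.1674
Step 4: Proximal objective.
0.5*||prox-x||^2 = 3.0258
lambda*||prox|| = 2.8718
Total = 5.8976


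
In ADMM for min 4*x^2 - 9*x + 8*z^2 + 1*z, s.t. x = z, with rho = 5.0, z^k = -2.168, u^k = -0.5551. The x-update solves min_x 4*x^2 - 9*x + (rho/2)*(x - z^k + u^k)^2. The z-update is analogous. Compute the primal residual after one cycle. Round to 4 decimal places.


ADMM iteration with rho = 5.0, z^k = -2.168, u^k = -0.5551
Step 1: x-update.
Minimize 4*x^2 - 9*x + (5.0/2)*(x + 2.168 - 0.5551)^2
FOC: (2*4 + 5.0)*x = 9 + 5.0*(-2.168 + 0.5551)
x^{k+1} = 0.072
Step 2: z-update.
Minimize 8*z^2 + 1*z + (5.0/2)*(0.072 - z - 0.5551)^2
FOC: (2*8 + 5.0)*z = -1 + 5.0*(0.072 - 0.5551)
z^{k+1} = -0.1627
Step 3: u-update.
u^{k+1} = -0.5551 + 0.072 + 0.1627 = -0.3205
Step 4: Primal residual = |0.072 + 0.1627| = 0.2346


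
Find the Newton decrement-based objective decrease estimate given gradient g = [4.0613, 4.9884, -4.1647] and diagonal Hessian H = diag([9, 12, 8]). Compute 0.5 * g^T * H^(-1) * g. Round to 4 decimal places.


Step 1: H is diagonal, so H^(-1) * g = [0.4513, 0.4157, -0.5206].
Step 2: g^T H^(-1) g = sum_i g_i^2 / H_ii
  = (4.0613)^2/9 + (4.9884)^2/12 + (-4.1647)^2/8
  = 1.8327 + 2.0737 + 2.1681 = 6.0745
Step 3: Objective decrease = 0.5 * g^T H^(-1) g = 3.0372


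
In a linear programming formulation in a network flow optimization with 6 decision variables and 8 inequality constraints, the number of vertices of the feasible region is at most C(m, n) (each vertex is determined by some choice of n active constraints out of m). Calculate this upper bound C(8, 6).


Each vertex corresponds to some choice of n active constraints out of m, so the number of vertices is at most C(m, n) = m! / (n!(m-n)!).
m = 8, n = 6
Numerator: 8 * 7 * 6 * 5 * 4 * 3
Denominator: 6! = 720
C(8, 6) = 28


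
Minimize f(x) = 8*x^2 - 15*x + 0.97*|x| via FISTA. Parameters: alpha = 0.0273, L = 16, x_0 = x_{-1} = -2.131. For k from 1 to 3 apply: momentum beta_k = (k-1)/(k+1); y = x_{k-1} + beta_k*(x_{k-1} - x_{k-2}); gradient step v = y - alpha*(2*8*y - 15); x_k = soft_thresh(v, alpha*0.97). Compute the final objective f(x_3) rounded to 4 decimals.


FISTA on f(x) = 8*x^2 - 15*x + 0.97*|x|
L = 16, alpha = 0.0273
Iteration 1: beta = 0.0, y = -2.131 + 0.0*(-2.131 + 2.131) = -2.131
  grad(y) = -49.096, v = y - alpha*grad = -0.7907
  prox(v) = soft_thresh(-0.7907, 0.0265) = -0.7642
Iteration 2: beta = 0.3333, y = -0.7642 + 0.3333*(-0.7642 + 2.131) = -0.3086
  grad(y) = -19.9376, v = y - alpha*grad = 0.2357
  prox(v) = soft_thresh(0.2357, 0.0265) = 0.2092
Iteration 3: beta = 0.5, y = 0.2092 + 0.5*(0.2092 + 0.7642) = 0.6959
  grad(y) = -3.8652, v = y - alpha*grad = 0.8014
  prox(v) = soft_thresh(0.8014, 0.0265) = 0.775
f(x_3) = 8*0.775^2 - 15*0.775 + 0.97*|0.775| = -6.0682


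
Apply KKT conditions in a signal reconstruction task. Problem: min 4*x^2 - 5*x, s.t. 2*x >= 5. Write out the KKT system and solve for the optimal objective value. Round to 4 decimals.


Step 1: Try lambda = 0 (constraint inactive).
x_unc = 5/(2*4) = 0.625
Check: 2*0.625 = 1.25 < 5 -- violated!
Step 2: Constraint must be active: 2*x = 5
x* = 5/2 = 2.5
lambda = (2*4*2.5 - 5)/2 = 7.5
Step 3: Compute optimal value.
f(x*) = 4*2.5^2 - 5*2.5 = 12.5


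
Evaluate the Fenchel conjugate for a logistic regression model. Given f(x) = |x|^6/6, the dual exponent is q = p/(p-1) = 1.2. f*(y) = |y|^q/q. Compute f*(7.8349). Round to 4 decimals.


The conjugate exponent q satisfies 1/p + 1/q = 1.
p = 6, so q = 6/(6 - 1) = 1.2
|y|^q = 7.8349^1.2 = 11.8261
f*(7.8349) = 11.8261 / 1.2 = 9.8551


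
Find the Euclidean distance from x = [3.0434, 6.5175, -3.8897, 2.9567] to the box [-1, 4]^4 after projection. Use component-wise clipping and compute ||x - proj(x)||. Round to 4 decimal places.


Project each component onto [-1, 4].
clip(3.0434) = 3.0434, clip(6.5175) = 4.0, clip(-3.8897) = -1.0, clip(2.9567) = 2.9567
Projection = [3.0434, 4.0, -1.0, 2.9567]
Squared diffs: [0.0, 6.3378, 8.3504, 0.0]
Distance = sqrt(14.6882) = 3.8325


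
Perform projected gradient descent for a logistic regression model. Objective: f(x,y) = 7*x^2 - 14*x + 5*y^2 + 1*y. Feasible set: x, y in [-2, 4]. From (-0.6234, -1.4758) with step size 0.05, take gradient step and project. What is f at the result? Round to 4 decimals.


Step 1: Compute gradient at (-0.6234, -1.4758).
grad_x = 2*7*-0.6234 - 14 = -22.7276
grad_y = 2*5*-1.4758 + 1 = -13.758
Step 2: Gradient step.
x_raw = -0.6234 - 0.05*-22.7276 = 0.513
y_raw = -1.4758 - 0.05*-13.758 = -0.7879
Step 3: Project onto [-2, 4].
x_proj = clip(0.513) = 0.513
y_proj = clip(-0.7879) = -0.7879
Step 4: Evaluate f.
f(0.513, -0.7879) = -3.0236


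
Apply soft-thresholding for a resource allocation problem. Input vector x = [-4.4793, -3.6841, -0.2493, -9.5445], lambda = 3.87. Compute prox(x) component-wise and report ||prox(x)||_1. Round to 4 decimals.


Soft-thresholding with lambda = 3.87:
prox(-4.4793) = sign(-4.4793)*max(|-4.4793| - 3.87, 0) = -0.6093
prox(-3.6841) = sign(-3.6841)*max(|-3.6841| - 3.87, 0) = 0.0
prox(-0.2493) = sign(-0.2493)*max(|-0.2493| - 3.87, 0) = 0.0
prox(-9.5445) = sign(-9.5445)*max(|-9.5445| - 3.87, 0) = -5.6745
prox(x) = [-0.6093, 0.0, 0.0, -5.6745]
||prox(x)||_1 = 0.6093 + 0.0 + 0.0 + 5.6745 = 6.2838


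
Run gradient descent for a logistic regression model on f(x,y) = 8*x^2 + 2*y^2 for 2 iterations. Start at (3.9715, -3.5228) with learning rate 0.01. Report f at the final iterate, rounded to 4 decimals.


Gradient descent on f(x,y) = 8*x^2 + 2*y^2.
Starting point: (3.9715, -3.5228), alpha = 0.01
Step 1: grad_x = 2*8*3.9715 = 63.544, grad_y = 2*2*-3.5228 = -14.0912
  x_1 = 3.9715 - 0.01*63.544 = 3.3361
  y_1 = -3.5228 - 0.01*-14.0912 = -3.3819
Step 2: grad_x = 2*8*3.3361 = 53.377, grad_y = 2*2*-3.3819 = -13.5276
  x_2 = 3.3361 - 0.01*53.377 = 2.8023
  y_2 = -3.3819 - 0.01*-13.5276 = -3.2466
f(2.8023, -3.2466) = 8*2.8023^2 + 2*(-3.2466)^2 = 83.9036


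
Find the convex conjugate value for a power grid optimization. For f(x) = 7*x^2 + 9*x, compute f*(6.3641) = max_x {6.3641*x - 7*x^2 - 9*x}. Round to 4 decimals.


f*(y) = sup_x {y*x - a*x^2 - b*x} = sup_x {(y-b)*x - a*x^2}
FOC: (y - b) - 2a*x = 0 => x* = (y - b)/(2a)
x* = (6.3641 - 9)/(2*7) = -0.1883
f*(6.3641) = (y-b)^2/(4a) = (6.3641 - 9)^2/(4*7)
= 6.948/28 = 0.2481


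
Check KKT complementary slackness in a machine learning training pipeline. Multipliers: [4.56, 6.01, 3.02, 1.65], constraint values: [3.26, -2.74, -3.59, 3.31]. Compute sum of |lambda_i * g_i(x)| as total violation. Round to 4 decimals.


KKT complementary slackness check:
lambda_1 * g_1 = 4.56 * 3.26 = 14.8656
lambda_2 * g_2 = 6.01 * -2.74 = -16.4674
lambda_3 * g_3 = 3.02 * -3.59 = -10.8418
lambda_4 * g_4 = 1.65 * 3.31 = 5.4615
Total violation = 14.8656 + 16.4674 + 10.8418 + 5.4615 = 47.6363


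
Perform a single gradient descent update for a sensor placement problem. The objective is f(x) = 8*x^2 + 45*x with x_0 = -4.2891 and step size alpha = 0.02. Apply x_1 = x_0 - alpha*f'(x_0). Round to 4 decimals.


We compute the gradient at x_0 and apply the update.
f'(x) = 16*x + 45
f'(-4.2891) = 16*-4.2891 + 45 = -23.6256
x_1 = -4.2891 - 0.02*-23.6256 = -3.8166


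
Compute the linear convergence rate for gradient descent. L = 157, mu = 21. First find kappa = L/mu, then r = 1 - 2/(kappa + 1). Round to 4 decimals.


Step 1: Compute the condition number.
kappa = L/mu = 157/21 = 7.4762
Step 2: Compute the convergence rate.
r = 1 - 2/(kappa + 1) = 1 - 2*mu/(L + mu) = (L - mu)/(L + mu) = 136/178 = 0.764


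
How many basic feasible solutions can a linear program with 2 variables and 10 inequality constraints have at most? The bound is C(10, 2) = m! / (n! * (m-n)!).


Each vertex corresponds to some choice of n active constraints out of m, so the number of vertices is at most C(m, n) = m! / (n!(m-n)!).
m = 10, n = 2
Numerator: 10 * 9
Denominator: 2! = 2
C(10, 2) = 45


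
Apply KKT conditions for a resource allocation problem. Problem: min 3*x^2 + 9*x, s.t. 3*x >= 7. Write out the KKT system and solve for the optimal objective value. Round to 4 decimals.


Step 1: Try lambda = 0 (constraint inactive).
x_unc = -9/(2*3) = -1.5
Check: 3*-1.5 = -4.5 < 7 -- violated!
Step 2: Constraint must be active: 3*x = 7
x* = 7/3 = 2.3333 (rounded; the exact value 7/3 is used below)
lambda = (2*3*(7/3) + 9)/3 = 7.6667
Step 3: Compute optimal value.
f(x*) = 3*(7/3)^2 + 9*(7/3) = 37.3333


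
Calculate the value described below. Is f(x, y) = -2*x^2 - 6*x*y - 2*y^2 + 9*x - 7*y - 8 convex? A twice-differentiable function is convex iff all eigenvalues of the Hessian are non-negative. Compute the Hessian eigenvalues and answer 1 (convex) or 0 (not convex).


The Hessian of f(x,y) = -2*x^2 - 6*x*y - 2*y^2 + 9*x - 7*y - 8 is:
H = [[-4, -6], [-6, -4]]
Trace = -4 - 4 = -8
Determinant = -4*-4 - (-6)^2 = -20
Discriminant = (-8)^2 - 4*-20 = 144.0
Eigenvalues: lambda_1 = -10.0, lambda_2 = 2.0
The function is not convex.

0


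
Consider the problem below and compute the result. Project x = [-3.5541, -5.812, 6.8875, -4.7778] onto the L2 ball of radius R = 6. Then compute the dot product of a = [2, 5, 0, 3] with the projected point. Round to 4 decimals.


Step 1: Compute ||x|| (intermediates to 6 decimals).
||x|| = sqrt((-3.5541)^2 + (-5.812)^2 + 6.8875^2 + (-4.7778)^2) = 10.801667
Step 2: Project.
Since ||x|| > R, scale = R/||x|| = 6/10.801667 = 0.55547, proj(x) = scale * x
proj(x) = [-1.974196, -3.228392, 3.8258, -2.653925]
Step 3: Dot product.
a^T * proj(x) = 2*(-1.974196) + 5*(-3.228392) + 0*3.8258 + 3*(-2.653925) = -28.0521


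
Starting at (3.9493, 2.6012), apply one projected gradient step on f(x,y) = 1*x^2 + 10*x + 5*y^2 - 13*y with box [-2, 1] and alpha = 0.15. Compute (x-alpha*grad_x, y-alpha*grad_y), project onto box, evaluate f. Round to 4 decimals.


Step 1: Compute gradient at (3.9493, 2.6012).
grad_x = 2*1*3.9493 + 10 = 17.8986
grad_y = 2*5*2.6012 - 13 = 13.012
Step 2: Gradient step.
x_raw = 3.9493 - 0.15*17.8986 = 1.2645
y_raw = 2.6012 - 0.15*13.012 = 0.6494
Step 3: Project onto [-2, 1].
x_proj = clip(1.2645) = 1.0
y_proj = clip(0.6494) = 0.6494
Step 4: Evaluate f.
f(1.0, 0.6494) = 4.6664


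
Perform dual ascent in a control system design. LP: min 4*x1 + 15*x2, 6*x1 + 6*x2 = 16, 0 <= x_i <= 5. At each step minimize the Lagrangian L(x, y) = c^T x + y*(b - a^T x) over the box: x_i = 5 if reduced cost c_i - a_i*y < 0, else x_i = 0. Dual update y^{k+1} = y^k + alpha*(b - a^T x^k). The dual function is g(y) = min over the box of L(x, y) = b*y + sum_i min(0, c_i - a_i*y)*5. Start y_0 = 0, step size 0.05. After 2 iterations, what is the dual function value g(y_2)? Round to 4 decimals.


Dual ascent for LP: min 4*x1 + 15*x2, 6*x1 + 6*x2 = 16, 0 <= x_i <= 5
Step 1: y^k = 0.0, reduced costs: (4.0, 15.0)
  x^k = (0.0, 0.0), subgradient = b - a^T x = 16.0
  y^{k+1} = 0.0 + 0.05*16.0 = 0.8
Step 2: y^k = 0.8, reduced costs: (-0.8, 10.2)
  x^k = (5.0, 0.0), subgradient = b - a^T x = -14.0
  y^{k+1} = 0.8 + 0.05*-14.0 = 0.1
Dual objective at y_2 = 0.1: reduced costs (3.4, 14.4), box minimizer x = (0.0, 0.0)
g(y_2) = b*y + (c1 - a1*y)*x1 + (c2 - a2*y)*x2 = 16*0.1 + 3.4*0.0 + 14.4*0.0 = 1.6 + 0.0 + 0.0 = 1.6


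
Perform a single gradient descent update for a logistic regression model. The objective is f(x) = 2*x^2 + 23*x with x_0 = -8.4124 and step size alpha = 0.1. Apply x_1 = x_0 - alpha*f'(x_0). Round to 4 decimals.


We compute the gradient at x_0 and apply the update.
f'(x) = 4*x + 23
f'(-8.4124) = 4*-8.4124 + 23 = -10.6496
x_1 = -8.4124 - 0.1*-10.6496 = -7.3474


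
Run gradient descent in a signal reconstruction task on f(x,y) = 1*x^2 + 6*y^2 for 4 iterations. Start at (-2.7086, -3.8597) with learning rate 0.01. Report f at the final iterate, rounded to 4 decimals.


Gradient descent on f(x,y) = 1*x^2 + 6*y^2.
Starting point: (-2.7086, -3.8597), alpha = 0.01
Step 1: grad_x = 2*1*-2.7086 = -5.4172, grad_y = 2*6*-3.8597 = -46.3164
  x_1 = -2.7086 - 0.01*-5.4172 = -2.6544
  y_1 = -3.8597 - 0.01*-46.3164 = -3.3965
Step 2: grad_x = 2*1*-2.6544 = -5.3089, grad_y = 2*6*-3.3965 = -40.7584
  x_2 = -2.6544 - 0.01*-5.3089 = -2.6013
  y_2 = -3.3965 - 0.01*-40.7584 = -2.989
Step 3: grad_x = 2*1*-2.6013 = -5.2027, grad_y = 2*6*-2.989 = -35.8674
  x_3 = -2.6013 - 0.01*-5.2027 = -2.5493
  y_3 = -2.989 - 0.01*-35.8674 = -2.6303
Step 4: grad_x = 2*1*-2.5493 = -5.0986, grad_y = 2*6*-2.6303 = -31.5633
  x_4 = -2.5493 - 0.01*-5.0986 = -2.4983
  y_4 = -2.6303 - 0.01*-31.5633 = -2.3146
f(-2.4983, -2.3146) = 1*(-2.4983)^2 + 6*(-2.3146)^2 = 38.3871


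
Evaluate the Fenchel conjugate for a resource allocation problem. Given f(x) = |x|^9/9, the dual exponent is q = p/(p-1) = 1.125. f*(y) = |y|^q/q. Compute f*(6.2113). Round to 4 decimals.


The conjugate exponent q satisfies 1/p + 1/q = 1.
p = 9, so q = 9/(9 - 1) = 1.125
|y|^q = 6.2113^1.125 = 7.8042
f*(6.2113) = 7.8042 / 1.125 = 6.9371


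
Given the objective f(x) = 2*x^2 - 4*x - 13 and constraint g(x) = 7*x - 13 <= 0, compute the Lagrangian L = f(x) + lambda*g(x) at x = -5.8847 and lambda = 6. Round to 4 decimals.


Step 1: Evaluate f(x).
f(-5.8847) = 2*(-5.8847)^2 - 4*(-5.8847) - 13 = 79.7982
Step 2: Evaluate g(x).
g(-5.8847) = 7*-5.8847 - 13 = -54.1929
Step 3: Compute Lagrangian.
L = 79.7982 + 6*-54.1929 = -245.3592


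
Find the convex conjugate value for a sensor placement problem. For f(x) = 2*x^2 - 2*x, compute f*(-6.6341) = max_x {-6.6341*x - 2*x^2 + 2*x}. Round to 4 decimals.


f*(y) = sup_x {y*x - a*x^2 - b*x} = sup_x {(y-b)*x - a*x^2}
FOC: (y - b) - 2a*x = 0 => x* = (y - b)/(2a)
x* = (-6.6341 + 2)/(2*2) = -1.1585
f*(-6.6341) = (y-b)^2/(4a) = (-6.6341 + 2)^2/(4*2)
= 21.4749/8 = 2.6844


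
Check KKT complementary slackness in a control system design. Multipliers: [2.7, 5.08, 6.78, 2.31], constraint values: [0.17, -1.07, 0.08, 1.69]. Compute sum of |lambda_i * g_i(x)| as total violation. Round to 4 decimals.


KKT complementary slackness check:
lambda_1 * g_1 = 2.7 * 0.17 = 0.459
lambda_2 * g_2 = 5.08 * -1.07 = -5.4356
lambda_3 * g_3 = 6.78 * 0.08 = 0.5424
lambda_4 * g_4 = 2.31 * 1.69 = 3.9039
Total violation = 0.459 + 5.4356 + 0.5424 + 3.9039 = 10.3409


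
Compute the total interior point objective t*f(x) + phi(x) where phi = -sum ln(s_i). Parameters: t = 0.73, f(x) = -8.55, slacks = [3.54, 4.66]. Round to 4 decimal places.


Step 1: Compute log-barrier.
ln values: [1.2641, 1.539]
phi = -(1.2641 + 1.539) = -2.8031
Step 2: Compute augmented objective.
t*f(x) = 0.73*-8.55 = -6.2415
Total = -6.2415 - 2.8031 = -9.0446


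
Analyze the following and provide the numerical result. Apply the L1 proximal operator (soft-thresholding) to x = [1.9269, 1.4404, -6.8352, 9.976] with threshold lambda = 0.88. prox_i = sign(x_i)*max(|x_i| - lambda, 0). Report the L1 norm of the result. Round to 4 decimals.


Soft-thresholding with lambda = 0.88:
prox(1.9269) = sign(1.9269)*max(|1.9269| - 0.88, 0) = 1.0469
prox(1.4404) = sign(1.4404)*max(|1.4404| - 0.88, 0) = 0.5604
prox(-6.8352) = sign(-6.8352)*max(|-6.8352| - 0.88, 0) = -5.9552
prox(9.976) = sign(9.976)*max(|9.976| - 0.88, 0) = 9.096
prox(x) = [1.0469, 0.5604, -5.9552, 9.096]
||prox(x)||_1 = 1.0469 + 0.5604 + 5.9552 + 9.096 = 16.6585


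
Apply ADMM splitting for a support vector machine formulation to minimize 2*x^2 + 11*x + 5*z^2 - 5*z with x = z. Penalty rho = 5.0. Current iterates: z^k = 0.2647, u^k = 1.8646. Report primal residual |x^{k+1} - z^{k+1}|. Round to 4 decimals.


ADMM iteration with rho = 5.0, z^k = 0.2647, u^k = 1.8646
Step 1: x-update.
Minimize 2*x^2 + 11*x + (5.0/2)*(x - 0.2647 + 1.8646)^2
FOC: (2*2 + 5.0)*x = -11 + 5.0*(0.2647 - 1.8646)
x^{k+1} = -2.1111
Step 2: z-update.
Minimize 5*z^2 - 5*z + (5.0/2)*(-2.1111 - z + 1.8646)^2
FOC: (2*5 + 5.0)*z = 5 + 5.0*(-2.1111 + 1.8646)
z^{k+1} = 0.2512
Step 3: u-update.
u^{k+1} = 1.8646 - 2.1111 - 0.2512 = -0.4976
Step 4: Primal residual = |-2.1111 - 0.2512| = 2.3622


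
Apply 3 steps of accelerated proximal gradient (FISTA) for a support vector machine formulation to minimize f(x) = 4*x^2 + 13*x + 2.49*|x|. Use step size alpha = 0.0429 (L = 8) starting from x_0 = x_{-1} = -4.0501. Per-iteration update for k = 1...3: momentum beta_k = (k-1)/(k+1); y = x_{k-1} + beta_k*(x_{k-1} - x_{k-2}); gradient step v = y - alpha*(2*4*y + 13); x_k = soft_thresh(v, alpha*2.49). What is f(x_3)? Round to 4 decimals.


FISTA on f(x) = 4*x^2 + 13*x + 2.49*|x|
L = 8, alpha = 0.0429
Iteration 1: beta = 0.0, y = -4.0501 + 0.0*(-4.0501 + 4.0501) = -4.0501
  grad(y) = -19.4008, v = y - alpha*grad = -3.2178
  prox(v) = soft_thresh(-3.2178, 0.1068) = -3.111
Iteration 2: beta = 0.3333, y = -3.111 + 0.3333*(-3.111 + 4.0501) = -2.7979
  grad(y) = -9.3836, v = y - alpha*grad = -2.3954
  prox(v) = soft_thresh(-2.3954, 0.1068) = -2.2886
Iteration 3: beta = 0.5, y = -2.2886 + 0.5*(-2.2886 + 3.111) = -1.8774
  grad(y) = -2.0189, v = y - alpha*grad = -1.7908
  prox(v) = soft_thresh(-1.7908, 0.1068) = -1.6839
f(x_3) = 4*(-1.6839)^2 + 13*(-1.6839) + 2.49*|-1.6839| = -6.3556


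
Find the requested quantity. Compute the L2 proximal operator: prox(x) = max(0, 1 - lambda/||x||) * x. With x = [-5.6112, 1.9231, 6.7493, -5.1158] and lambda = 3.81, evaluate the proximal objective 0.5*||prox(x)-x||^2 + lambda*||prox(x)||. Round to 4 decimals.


Step 1: Compute ||x||.
||x|| = 10.3396
Step 2: Compute scaling factor.
scale = max(0, 1 - 3.81/10.3396) = 0.6315
Step 3: prox(x) = [-3.5436, 1.2145, 4.2623, -3.2307]
||prox(x)|| = 6.5296
Step 4: Proximal objective.
0.5*||prox-x||^2 = 7.2581
lambda*||prox|| = 24.8778
Total = 32.136


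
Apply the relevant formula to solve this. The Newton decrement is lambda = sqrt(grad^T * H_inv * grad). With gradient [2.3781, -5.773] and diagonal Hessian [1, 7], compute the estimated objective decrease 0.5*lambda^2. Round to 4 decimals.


Step 1: H is diagonal, so H^(-1) * g = [2.3781, -0.8247].
Step 2: g^T H^(-1) g = sum_i g_i^2 / H_ii
  = (2.3781)^2/1 + (-5.773)^2/7
  = 5.6554 + 4.7611 = 10.4164
Step 3: Objective decrease = 0.5 * g^T H^(-1) g = 5.2082


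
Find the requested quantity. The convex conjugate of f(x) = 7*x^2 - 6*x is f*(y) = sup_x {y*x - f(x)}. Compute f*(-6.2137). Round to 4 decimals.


f*(y) = sup_x {y*x - a*x^2 - b*x} = sup_x {(y-b)*x - a*x^2}
FOC: (y - b) - 2a*x = 0 => x* = (y - b)/(2a)
x* = (-6.2137 + 6)/(2*7) = -0.0153
f*(-6.2137) = (y-b)^2/(4a) = (-6.2137 + 6)^2/(4*7)
= 0.0457/28 = 0.0016


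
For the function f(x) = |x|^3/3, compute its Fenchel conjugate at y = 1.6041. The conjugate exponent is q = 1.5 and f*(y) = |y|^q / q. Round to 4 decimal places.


The conjugate exponent q satisfies 1/p + 1/q = 1.
p = 3, so q = 3/(3 - 1) = 1.5
|y|^q = 1.6041^1.5 = 2.0316
f*(1.6041) = 2.0316 / 1.5 = 1.3544


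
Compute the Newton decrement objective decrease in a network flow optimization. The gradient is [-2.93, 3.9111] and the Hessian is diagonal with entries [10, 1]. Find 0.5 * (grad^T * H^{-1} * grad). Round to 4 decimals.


Step 1: H is diagonal, so H^(-1) * g = [-0.293, 3.9111].
Step 2: g^T H^(-1) g = sum_i g_i^2 / H_ii
  = (-2.93)^2/10 + (3.9111)^2/1
  = 0.8585 + 15.2967 = 16.1552
Step 3: Objective decrease = 0.5 * g^T H^(-1) g = 8.0776


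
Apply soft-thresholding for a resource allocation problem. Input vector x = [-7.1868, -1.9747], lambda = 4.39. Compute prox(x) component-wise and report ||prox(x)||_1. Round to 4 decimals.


Soft-thresholding with lambda = 4.39:
prox(-7.1868) = sign(-7.1868)*max(|-7.1868| - 4.39, 0) = -2.7968
prox(-1.9747) = sign(-1.9747)*max(|-1.9747| - 4.39, 0) = 0.0
prox(x) = [-2.7968, 0.0]
||prox(x)||_1 = 2.7968 + 0.0 = 2.7968


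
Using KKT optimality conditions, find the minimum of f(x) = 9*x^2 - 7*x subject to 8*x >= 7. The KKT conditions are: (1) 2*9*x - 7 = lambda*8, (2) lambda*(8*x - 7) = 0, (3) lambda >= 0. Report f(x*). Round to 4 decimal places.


Step 1: Try lambda = 0 (constraint inactive).
x_unc = 7/(2*9) = 0.3889
Check: 8*0.3889 = 3.1112 < 7 -- violated!
Step 2: Constraint must be active: 8*x = 7
x* = 7/8 = 0.875
lambda = (2*9*0.875 - 7)/8 = 1.0938
Step 3: Compute optimal value.
f(x*) = 9*0.875^2 - 7*0.875 = 0.7656


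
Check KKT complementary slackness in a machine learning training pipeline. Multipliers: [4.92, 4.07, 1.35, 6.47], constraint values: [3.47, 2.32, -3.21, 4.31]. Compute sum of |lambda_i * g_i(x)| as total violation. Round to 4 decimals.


KKT complementary slackness check:
lambda_1 * g_1 = 4.92 * 3.47 = 17.0724
lambda_2 * g_2 = 4.07 * 2.32 = 9.4424
lambda_3 * g_3 = 1.35 * -3.21 = -4.3335
lambda_4 * g_4 = 6.47 * 4.31 = 27.8857
Total violation = 17.0724 + 9.4424 + 4.3335 + 27.8857 = 58.734


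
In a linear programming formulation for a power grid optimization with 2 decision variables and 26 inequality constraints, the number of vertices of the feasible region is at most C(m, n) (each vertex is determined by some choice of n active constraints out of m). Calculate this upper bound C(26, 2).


Each vertex corresponds to some choice of n active constraints out of m, so the number of vertices is at most C(m, n) = m! / (n!(m-n)!).
m = 26, n = 2
Numerator: 26 * 25
Denominator: 2! = 2
C(26, 2) = 325


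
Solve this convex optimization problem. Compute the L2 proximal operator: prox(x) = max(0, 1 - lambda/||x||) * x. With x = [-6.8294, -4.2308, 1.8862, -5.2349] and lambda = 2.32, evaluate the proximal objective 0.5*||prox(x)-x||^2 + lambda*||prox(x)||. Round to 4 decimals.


Step 1: Compute ||x||.
||x|| = 9.7725
Step 2: Compute scaling factor.
scale = max(0, 1 - 2.32/9.7725) = 0.7626
Step 3: prox(x) = [-5.2081, -3.2264, 1.4384, -3.9921]
||prox(x)|| = 7.4525
Step 4: Proximal objective.
0.5*||prox-x||^2 = 2.6912
lambda*||prox|| = 17.2898
Total = 19.9811


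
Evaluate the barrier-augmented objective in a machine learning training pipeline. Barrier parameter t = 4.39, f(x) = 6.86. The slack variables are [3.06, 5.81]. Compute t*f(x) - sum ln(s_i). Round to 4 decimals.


Step 1: Compute log-barrier.
ln values: [1.1184, 1.7596]
phi = -(1.1184 + 1.7596) = -2.878
Step 2: Compute augmented objective.
t*f(x) = 4.39*6.86 = 30.1154
Total = 30.1154 - 2.878 = 27.2374


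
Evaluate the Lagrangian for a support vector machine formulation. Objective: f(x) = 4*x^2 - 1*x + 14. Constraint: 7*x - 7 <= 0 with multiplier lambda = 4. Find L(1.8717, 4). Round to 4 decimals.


Step 1: Evaluate f(x).
f(1.8717) = 4*1.8717^2 - 1*1.8717 + 14 = 26.1413
Step 2: Evaluate g(x).
g(1.8717) = 7*1.8717 - 7 = 6.1019
Step 3: Compute Lagrangian.
L = 26.1413 + 4*6.1019 = 50.5489


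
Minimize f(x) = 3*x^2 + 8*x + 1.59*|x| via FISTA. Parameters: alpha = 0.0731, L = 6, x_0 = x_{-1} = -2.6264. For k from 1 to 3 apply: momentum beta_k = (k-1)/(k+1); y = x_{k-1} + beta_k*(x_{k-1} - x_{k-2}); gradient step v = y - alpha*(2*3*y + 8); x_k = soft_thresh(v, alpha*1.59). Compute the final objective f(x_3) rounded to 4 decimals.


FISTA on f(x) = 3*x^2 + 8*x + 1.59*|x|
L = 6, alpha = 0.0731
Iteration 1: beta = 0.0, y = -2.6264 + 0.0*(-2.6264 + 2.6264) = -2.6264
  grad(y) = -7.7584, v = y - alpha*grad = -2.0593
  prox(v) = soft_thresh(-2.0593, 0.1162) = -1.943
Iteration 2: beta = 0.3333, y = -1.943 + 0.3333*(-1.943 + 2.6264) = -1.7152
  grad(y) = -2.2915, v = y - alpha*grad = -1.5477
  prox(v) = soft_thresh(-1.5477, 0.1162) = -1.4315
Iteration 3: beta = 0.5, y = -1.4315 + 0.5*(-1.4315 + 1.943) = -1.1757
  grad(y) = 0.9455, v = y - alpha*grad = -1.2449
  prox(v) = soft_thresh(-1.2449, 0.1162) = -1.1286
f(x_3) = 3*(-1.1286)^2 + 8*(-1.1286) + 1.59*|-1.1286| = -3.4131
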